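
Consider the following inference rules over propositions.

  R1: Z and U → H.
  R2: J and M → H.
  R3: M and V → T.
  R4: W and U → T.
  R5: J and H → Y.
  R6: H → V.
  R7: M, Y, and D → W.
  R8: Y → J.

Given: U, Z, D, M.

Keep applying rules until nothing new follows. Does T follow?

Z and U hold, so H follows (R1).
H holds, so V follows (R6).
M and V hold, so T follows (R3).

Yes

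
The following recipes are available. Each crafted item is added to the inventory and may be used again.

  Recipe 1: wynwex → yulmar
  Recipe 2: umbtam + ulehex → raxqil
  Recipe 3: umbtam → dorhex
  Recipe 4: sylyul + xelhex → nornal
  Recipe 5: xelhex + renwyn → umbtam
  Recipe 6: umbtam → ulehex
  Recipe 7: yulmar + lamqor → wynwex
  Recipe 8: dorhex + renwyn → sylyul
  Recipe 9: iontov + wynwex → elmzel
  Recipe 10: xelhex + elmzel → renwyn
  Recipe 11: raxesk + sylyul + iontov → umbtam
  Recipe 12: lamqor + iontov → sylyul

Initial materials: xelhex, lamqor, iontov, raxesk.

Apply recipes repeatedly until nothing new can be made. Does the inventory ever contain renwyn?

No

renwyn would need xelhex and elmzel (Recipe 10), but elmzel is never obtained.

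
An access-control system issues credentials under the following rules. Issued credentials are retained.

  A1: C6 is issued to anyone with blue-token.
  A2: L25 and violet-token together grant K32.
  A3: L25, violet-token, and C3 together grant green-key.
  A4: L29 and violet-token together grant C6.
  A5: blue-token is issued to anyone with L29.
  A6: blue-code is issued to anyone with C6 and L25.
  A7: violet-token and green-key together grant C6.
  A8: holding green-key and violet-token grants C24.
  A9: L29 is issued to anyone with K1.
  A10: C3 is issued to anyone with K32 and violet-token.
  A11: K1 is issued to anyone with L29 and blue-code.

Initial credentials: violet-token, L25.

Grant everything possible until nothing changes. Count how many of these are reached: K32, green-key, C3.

3

Holding L25 and violet-token grants K32 (A2).
Holding K32 and violet-token grants C3 (A10).
Holding L25, violet-token, and C3 grants green-key (A3).
K32: reached.
green-key: reached.
C3: reached.
All 3 are reached.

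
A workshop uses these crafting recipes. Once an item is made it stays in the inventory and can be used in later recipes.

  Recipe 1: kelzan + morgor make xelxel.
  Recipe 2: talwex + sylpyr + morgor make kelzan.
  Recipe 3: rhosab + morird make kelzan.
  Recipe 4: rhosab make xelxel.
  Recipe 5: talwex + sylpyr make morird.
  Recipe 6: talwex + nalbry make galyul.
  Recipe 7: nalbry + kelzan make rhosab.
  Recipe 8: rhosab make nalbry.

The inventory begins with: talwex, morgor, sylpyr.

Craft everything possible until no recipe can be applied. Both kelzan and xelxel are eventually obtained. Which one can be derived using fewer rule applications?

kelzan: Using Recipe 2, talwex, sylpyr, and morgor make kelzan. [1 rule application]
xelxel: Using Recipe 2, talwex, sylpyr, and morgor make kelzan. Using Recipe 1, kelzan and morgor make xelxel. [2 rule applications]
kelzan needs fewer.

kelzan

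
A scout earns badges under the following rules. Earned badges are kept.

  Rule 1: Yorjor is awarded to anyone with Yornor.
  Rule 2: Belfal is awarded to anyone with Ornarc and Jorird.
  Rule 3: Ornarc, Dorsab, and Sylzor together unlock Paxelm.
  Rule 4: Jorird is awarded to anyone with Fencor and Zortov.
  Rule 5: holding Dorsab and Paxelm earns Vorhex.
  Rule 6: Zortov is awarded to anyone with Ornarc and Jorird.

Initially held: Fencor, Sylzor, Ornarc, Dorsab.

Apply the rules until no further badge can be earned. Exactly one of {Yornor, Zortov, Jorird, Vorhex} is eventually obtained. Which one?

Vorhex

With Ornarc, Dorsab, and Sylzor, Paxelm is earned (Rule 3).
With Dorsab and Paxelm, Vorhex is earned (Rule 5).
Jorird would need Fencor and Zortov (Rule 4), but Zortov is never earned. No rule produces Yornor, and it is not given. Zortov would need Ornarc and Jorird (Rule 6), but Jorird is never earned.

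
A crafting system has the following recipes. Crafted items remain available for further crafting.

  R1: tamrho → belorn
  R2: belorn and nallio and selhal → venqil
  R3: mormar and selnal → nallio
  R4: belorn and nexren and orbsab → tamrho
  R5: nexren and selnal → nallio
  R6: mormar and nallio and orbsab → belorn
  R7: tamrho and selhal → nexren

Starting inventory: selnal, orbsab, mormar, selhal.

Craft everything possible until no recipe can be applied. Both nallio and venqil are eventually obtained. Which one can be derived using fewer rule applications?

nallio: Using R3, mormar and selnal make nallio. [1 rule application]
venqil: mormar and selnal → nallio (R3). Using R6, mormar, nallio, and orbsab make belorn. belorn and nallio and selhal → venqil (R2). [3 rule applications]
nallio needs fewer.

nallio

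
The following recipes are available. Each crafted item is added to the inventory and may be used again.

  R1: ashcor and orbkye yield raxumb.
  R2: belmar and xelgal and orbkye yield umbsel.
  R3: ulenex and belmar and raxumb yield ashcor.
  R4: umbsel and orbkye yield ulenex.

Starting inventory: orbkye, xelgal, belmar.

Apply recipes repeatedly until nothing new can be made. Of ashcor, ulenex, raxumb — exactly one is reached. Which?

Using R2, belmar, xelgal, and orbkye make umbsel.
Using R4, umbsel and orbkye make ulenex.
raxumb would need ashcor and orbkye (R1), but ashcor is never obtained. ashcor would need ulenex, belmar, and raxumb (R3), but raxumb is never obtained.

ulenex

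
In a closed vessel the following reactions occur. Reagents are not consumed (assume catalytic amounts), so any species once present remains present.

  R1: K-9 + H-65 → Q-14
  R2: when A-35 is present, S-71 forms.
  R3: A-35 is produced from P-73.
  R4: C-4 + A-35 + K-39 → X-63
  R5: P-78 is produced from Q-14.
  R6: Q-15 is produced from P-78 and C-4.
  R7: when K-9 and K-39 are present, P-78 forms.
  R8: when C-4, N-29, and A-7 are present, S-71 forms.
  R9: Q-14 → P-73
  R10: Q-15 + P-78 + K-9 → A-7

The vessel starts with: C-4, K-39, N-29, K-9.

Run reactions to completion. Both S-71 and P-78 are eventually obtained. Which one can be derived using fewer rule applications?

P-78

P-78: K-9 and K-39 present → P-78 forms (R7). [1 rule application]
S-71: K-9 and K-39 present → P-78 forms (R7). P-78 and C-4 present → Q-15 forms (R6). Q-15, P-78, and K-9 present → A-7 forms (R10). C-4, N-29, and A-7 present → S-71 forms (R8). [4 rule applications]
P-78 needs fewer.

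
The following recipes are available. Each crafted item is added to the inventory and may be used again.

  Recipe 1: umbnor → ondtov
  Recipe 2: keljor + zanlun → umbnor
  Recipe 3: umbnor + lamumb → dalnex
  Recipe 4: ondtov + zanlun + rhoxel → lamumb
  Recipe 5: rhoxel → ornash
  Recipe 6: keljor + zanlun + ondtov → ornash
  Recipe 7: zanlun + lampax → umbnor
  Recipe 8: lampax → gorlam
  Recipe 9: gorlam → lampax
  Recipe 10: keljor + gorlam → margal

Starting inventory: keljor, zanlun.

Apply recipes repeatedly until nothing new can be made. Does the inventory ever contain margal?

No

margal would need keljor and gorlam (Recipe 10), but gorlam is never obtained.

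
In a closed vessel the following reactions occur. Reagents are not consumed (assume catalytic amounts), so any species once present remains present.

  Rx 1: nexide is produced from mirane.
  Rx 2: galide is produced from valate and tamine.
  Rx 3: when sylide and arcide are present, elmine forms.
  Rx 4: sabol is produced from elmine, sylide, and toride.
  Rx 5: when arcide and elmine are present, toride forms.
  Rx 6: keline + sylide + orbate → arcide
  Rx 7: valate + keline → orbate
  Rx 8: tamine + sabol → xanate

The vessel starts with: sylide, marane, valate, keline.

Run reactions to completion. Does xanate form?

No

xanate would need tamine and sabol (Rx 8), but tamine never forms.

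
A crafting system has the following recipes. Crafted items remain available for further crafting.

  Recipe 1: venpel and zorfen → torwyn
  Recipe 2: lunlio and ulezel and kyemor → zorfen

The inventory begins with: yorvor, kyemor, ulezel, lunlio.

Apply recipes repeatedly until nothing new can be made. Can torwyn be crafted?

torwyn would need venpel and zorfen (Recipe 1), but venpel is never obtained.

No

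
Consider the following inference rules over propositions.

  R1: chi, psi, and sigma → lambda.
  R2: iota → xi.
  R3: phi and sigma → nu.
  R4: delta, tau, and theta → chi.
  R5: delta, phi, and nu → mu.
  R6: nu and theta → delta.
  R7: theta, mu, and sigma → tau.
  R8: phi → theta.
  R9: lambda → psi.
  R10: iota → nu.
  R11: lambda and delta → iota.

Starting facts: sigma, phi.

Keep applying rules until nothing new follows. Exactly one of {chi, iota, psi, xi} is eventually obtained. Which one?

chi

From phi and sigma, R3 gives nu.
From phi, R8 gives theta.
From nu and theta, R6 gives delta.
delta, phi, and nu hold, so mu follows (R5).
theta, mu, and sigma hold, so tau follows (R7).
From delta, tau, and theta, R4 gives chi.
xi would need iota (R2), but iota is never established. iota would need lambda and delta (R11), but lambda is never established. psi would need lambda (R9), but lambda is never established.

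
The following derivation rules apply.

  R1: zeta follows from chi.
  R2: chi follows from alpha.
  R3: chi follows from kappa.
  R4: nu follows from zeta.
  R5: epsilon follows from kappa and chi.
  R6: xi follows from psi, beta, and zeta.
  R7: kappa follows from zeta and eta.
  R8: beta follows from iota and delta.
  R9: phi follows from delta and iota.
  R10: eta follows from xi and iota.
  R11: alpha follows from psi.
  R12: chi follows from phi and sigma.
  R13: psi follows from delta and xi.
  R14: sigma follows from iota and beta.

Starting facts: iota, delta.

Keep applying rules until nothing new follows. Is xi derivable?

xi would need psi, beta, and zeta (R6), but psi is never established.

No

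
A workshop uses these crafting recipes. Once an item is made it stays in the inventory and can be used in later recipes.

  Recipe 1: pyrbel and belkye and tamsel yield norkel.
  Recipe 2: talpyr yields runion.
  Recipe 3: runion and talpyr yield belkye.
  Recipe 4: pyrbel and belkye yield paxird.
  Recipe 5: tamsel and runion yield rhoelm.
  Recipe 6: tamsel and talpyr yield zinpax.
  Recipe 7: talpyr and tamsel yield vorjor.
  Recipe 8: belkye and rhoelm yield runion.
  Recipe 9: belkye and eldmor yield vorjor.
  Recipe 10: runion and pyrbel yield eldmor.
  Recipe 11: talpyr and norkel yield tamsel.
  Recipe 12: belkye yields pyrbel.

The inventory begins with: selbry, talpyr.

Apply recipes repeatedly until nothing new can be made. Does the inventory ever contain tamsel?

No

tamsel would need talpyr and norkel (Recipe 11), but norkel is never obtained.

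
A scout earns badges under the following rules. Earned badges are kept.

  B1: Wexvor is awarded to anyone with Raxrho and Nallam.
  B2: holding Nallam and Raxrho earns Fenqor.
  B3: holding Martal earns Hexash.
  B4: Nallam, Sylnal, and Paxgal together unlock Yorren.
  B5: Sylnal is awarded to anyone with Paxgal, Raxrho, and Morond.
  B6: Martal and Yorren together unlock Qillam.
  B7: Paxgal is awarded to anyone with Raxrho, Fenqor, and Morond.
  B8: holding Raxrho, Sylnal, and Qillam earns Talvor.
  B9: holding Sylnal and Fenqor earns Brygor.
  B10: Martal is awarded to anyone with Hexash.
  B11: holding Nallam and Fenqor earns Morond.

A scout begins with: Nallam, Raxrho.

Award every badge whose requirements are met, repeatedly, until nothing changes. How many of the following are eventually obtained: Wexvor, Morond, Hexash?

With Raxrho and Nallam, Wexvor is earned (B1).
With Nallam and Raxrho, Fenqor is earned (B2).
With Nallam and Fenqor, Morond is earned (B11).
Wexvor: reached.
Morond: reached.
Hexash would need Martal (B3), but Martal is never earned.
Reached: Wexvor and Morond — 2 of the 3.

2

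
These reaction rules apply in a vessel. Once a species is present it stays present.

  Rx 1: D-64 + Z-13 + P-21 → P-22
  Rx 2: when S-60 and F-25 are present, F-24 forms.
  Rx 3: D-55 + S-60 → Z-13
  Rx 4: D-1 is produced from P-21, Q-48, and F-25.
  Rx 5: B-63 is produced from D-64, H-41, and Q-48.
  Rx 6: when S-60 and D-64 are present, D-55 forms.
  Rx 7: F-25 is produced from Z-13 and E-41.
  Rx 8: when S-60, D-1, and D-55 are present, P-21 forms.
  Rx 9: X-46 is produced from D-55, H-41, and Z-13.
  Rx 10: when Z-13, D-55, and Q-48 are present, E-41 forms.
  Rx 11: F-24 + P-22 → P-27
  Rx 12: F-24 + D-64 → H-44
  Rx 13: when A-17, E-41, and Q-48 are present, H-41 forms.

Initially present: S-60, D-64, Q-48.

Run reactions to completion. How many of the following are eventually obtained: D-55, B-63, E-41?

S-60 and D-64 present → D-55 forms (Rx 6).
D-55 and S-60 present → Z-13 forms (Rx 3).
Z-13, D-55, and Q-48 present → E-41 forms (Rx 10).
D-55: reached.
B-63 would need D-64, H-41, and Q-48 (Rx 5), but H-41 never forms.
E-41: reached.
Reached: D-55 and E-41 — 2 of the 3.

2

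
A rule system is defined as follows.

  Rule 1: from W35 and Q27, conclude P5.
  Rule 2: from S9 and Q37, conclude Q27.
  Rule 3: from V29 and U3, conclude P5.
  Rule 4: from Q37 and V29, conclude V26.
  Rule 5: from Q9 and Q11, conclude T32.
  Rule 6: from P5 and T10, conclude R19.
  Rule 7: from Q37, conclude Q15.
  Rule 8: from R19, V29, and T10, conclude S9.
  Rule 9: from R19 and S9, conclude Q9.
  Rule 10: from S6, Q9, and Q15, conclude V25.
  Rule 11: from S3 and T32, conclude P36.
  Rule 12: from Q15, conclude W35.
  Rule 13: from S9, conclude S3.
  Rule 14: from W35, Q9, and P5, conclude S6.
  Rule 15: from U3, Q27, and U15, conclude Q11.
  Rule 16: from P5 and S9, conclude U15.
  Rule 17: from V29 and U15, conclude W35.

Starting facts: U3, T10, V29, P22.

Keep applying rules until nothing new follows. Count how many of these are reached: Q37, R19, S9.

V29 and U3 hold, so P5 follows (Rule 3).
From P5 and T10, Rule 6 gives R19.
From R19, V29, and T10, Rule 8 gives S9.
No rule produces Q37, and it is not given.
R19: reached.
S9: reached.
Reached: R19 and S9 — 2 of the 3.

2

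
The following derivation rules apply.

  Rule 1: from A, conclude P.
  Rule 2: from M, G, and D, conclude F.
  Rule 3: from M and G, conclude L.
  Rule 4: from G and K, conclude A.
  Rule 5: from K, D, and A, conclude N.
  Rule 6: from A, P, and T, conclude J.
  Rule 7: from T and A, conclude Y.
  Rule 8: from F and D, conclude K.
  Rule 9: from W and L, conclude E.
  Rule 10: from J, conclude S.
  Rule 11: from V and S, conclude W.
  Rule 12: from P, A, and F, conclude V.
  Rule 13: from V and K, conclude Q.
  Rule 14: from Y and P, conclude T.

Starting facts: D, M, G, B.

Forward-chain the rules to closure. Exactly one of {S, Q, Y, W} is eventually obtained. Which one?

Q

From M, G, and D, Rule 2 gives F.
From F and D, Rule 8 gives K.
G and K hold, so A follows (Rule 4).
From A, Rule 1 gives P.
From P, A, and F, Rule 12 gives V.
From V and K, Rule 13 gives Q.
Y would need T and A (Rule 7), but T is never established. S would need J (Rule 10), but J is never established. W would need V and S (Rule 11), but S is never established.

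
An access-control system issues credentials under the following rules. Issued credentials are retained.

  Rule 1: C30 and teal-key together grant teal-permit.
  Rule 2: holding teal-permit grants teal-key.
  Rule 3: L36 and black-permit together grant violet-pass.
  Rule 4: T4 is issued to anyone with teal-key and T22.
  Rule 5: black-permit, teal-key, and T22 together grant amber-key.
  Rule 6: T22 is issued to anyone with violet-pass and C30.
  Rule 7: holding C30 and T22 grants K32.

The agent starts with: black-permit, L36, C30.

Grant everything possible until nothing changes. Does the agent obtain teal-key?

No

teal-key would need teal-permit (Rule 2), but teal-permit is never granted.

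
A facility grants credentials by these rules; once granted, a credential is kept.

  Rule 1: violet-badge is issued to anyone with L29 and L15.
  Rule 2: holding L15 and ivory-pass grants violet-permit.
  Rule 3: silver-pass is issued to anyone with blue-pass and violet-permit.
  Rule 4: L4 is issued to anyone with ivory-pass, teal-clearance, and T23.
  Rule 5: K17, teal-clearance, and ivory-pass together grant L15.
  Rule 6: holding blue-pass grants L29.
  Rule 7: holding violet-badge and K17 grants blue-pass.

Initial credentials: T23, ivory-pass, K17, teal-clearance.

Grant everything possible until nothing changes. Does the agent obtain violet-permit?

Holding K17, teal-clearance, and ivory-pass grants L15 (Rule 5).
Holding L15 and ivory-pass grants violet-permit (Rule 2).

Yes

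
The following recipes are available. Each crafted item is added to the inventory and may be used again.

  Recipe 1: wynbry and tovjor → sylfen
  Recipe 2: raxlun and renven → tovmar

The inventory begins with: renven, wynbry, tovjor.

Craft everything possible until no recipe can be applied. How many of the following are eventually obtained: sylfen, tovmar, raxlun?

wynbry and tovjor → sylfen (Recipe 1).
sylfen: reached.
tovmar would need raxlun and renven (Recipe 2), but raxlun is never obtained.
No rule produces raxlun, and it is not given.
Reached: sylfen — 1 of the 3.

1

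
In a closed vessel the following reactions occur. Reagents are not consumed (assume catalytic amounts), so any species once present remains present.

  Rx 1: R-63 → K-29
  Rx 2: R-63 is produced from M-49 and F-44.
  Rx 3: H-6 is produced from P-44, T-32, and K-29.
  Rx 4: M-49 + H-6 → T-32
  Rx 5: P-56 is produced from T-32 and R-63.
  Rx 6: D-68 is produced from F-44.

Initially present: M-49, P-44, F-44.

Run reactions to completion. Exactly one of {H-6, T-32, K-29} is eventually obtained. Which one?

M-49 and F-44 present → R-63 forms (Rx 2).
R-63 present → K-29 forms (Rx 1).
H-6 would need P-44, T-32, and K-29 (Rx 3), but T-32 never forms. T-32 would need M-49 and H-6 (Rx 4), but H-6 never forms.

K-29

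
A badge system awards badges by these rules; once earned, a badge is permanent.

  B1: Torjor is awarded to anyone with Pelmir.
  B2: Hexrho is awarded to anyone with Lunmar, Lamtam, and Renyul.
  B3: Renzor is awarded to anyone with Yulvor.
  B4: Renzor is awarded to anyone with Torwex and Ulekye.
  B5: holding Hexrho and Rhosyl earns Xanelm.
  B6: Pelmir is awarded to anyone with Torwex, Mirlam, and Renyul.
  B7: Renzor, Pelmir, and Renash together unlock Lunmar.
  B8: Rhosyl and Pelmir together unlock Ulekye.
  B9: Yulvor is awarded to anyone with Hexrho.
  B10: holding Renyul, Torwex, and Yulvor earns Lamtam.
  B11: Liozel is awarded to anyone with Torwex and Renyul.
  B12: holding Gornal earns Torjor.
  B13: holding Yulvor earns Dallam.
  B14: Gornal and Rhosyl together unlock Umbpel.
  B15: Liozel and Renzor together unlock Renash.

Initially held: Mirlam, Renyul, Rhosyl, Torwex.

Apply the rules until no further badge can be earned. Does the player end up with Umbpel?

No

Umbpel would need Gornal and Rhosyl (B14), but Gornal is never earned.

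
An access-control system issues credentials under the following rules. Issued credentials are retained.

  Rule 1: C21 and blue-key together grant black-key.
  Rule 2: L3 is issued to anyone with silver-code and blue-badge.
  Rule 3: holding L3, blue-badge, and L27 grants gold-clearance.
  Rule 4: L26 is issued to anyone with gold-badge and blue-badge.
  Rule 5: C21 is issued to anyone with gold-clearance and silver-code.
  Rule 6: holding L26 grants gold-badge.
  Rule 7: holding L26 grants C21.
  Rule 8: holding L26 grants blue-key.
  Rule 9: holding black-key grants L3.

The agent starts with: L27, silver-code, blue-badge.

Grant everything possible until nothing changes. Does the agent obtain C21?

Yes

Holding silver-code and blue-badge grants L3 (Rule 2).
Holding L3, blue-badge, and L27 grants gold-clearance (Rule 3).
Holding gold-clearance and silver-code grants C21 (Rule 5).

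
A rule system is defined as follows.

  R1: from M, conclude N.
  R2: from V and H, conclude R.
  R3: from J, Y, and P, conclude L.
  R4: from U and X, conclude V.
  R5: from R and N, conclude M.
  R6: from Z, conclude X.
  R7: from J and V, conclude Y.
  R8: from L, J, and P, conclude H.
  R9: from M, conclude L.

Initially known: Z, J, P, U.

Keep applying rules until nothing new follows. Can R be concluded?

Z holds, so X follows (R6).
From U and X, R4 gives V.
J and V hold, so Y follows (R7).
J, Y, and P hold, so L follows (R3).
L, J, and P hold, so H follows (R8).
From V and H, R2 gives R.

Yes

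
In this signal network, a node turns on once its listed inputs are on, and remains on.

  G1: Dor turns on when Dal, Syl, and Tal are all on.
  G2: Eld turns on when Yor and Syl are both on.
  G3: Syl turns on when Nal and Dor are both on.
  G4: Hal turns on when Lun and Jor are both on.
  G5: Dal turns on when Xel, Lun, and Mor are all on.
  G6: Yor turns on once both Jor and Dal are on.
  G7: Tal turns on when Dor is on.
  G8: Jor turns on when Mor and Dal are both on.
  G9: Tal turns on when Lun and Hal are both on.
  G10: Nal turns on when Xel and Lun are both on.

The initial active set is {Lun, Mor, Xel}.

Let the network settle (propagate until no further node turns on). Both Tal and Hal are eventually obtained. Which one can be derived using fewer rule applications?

Hal: Xel, Lun, and Mor are on, so Dal turns on (G5). G8: Mor and Dal on → Jor on. Lun and Jor are on, so Hal turns on (G4). [3 rule applications]
Tal: Xel, Lun, and Mor are on, so Dal turns on (G5). G8: Mor and Dal on → Jor on. G4: Lun and Jor on → Hal on. Lun and Hal are on, so Tal turns on (G9). [4 rule applications]
Hal needs fewer.

Hal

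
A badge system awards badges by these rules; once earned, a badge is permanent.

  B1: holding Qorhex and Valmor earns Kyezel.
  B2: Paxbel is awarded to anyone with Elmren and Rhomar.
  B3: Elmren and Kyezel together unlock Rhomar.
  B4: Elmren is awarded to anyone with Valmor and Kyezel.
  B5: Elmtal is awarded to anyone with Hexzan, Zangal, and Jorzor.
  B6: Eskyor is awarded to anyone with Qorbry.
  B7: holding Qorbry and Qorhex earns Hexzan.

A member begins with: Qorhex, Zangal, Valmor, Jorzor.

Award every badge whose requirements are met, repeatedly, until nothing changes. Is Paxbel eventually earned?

Yes

With Qorhex and Valmor, Kyezel is earned (B1).
With Valmor and Kyezel, Elmren is earned (B4).
With Elmren and Kyezel, Rhomar is earned (B3).
With Elmren and Rhomar, Paxbel is earned (B2).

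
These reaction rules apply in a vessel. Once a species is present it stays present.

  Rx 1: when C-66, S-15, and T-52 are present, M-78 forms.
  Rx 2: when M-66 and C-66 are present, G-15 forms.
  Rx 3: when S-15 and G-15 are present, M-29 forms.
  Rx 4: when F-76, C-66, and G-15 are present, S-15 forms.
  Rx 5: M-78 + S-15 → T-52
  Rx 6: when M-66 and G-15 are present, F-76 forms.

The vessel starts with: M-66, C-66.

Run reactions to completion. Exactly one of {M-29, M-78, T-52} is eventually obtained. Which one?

M-29

M-66 and C-66 present → G-15 forms (Rx 2).
M-66 and G-15 present → F-76 forms (Rx 6).
F-76, C-66, and G-15 present → S-15 forms (Rx 4).
S-15 and G-15 present → M-29 forms (Rx 3).
M-78 would need C-66, S-15, and T-52 (Rx 1), but T-52 never forms. T-52 would need M-78 and S-15 (Rx 5), but M-78 never forms.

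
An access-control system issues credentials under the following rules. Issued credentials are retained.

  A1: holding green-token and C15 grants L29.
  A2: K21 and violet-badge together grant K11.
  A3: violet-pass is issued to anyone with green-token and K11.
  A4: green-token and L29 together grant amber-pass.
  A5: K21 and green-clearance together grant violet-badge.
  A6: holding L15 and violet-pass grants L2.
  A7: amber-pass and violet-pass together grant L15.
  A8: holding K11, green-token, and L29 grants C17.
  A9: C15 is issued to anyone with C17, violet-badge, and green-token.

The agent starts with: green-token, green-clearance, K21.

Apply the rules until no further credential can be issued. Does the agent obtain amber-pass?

amber-pass would need green-token and L29 (A4), but L29 is never granted.

No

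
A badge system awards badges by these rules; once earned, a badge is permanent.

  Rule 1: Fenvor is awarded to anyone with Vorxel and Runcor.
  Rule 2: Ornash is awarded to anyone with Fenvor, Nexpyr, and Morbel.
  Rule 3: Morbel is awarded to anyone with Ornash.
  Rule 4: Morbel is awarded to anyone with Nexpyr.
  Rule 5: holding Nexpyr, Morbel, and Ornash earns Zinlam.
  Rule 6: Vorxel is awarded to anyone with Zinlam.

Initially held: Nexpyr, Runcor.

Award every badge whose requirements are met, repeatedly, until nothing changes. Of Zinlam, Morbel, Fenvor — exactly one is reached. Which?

Morbel

With Nexpyr, Morbel is earned (Rule 4).
Fenvor would need Vorxel and Runcor (Rule 1), but Vorxel is never earned. Zinlam would need Nexpyr, Morbel, and Ornash (Rule 5), but Ornash is never earned.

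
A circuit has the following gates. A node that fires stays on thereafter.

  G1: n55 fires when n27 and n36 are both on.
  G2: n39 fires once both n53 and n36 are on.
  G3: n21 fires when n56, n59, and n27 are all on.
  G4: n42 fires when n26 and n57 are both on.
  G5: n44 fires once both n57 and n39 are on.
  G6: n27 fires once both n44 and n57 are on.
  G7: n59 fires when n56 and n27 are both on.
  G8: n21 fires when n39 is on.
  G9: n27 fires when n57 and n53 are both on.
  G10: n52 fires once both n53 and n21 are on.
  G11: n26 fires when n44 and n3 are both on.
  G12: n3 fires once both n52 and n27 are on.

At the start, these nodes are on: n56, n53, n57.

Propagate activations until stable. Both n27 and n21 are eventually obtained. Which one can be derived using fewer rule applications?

n27

n27: n57 and n53 are on, so n27 fires (G9). [1 rule application]
n21: G9: n57 and n53 on → n27 on. n56 and n27 are on, so n59 fires (G7). G3: n56, n59, and n27 on → n21 on. [3 rule applications]
n27 needs fewer.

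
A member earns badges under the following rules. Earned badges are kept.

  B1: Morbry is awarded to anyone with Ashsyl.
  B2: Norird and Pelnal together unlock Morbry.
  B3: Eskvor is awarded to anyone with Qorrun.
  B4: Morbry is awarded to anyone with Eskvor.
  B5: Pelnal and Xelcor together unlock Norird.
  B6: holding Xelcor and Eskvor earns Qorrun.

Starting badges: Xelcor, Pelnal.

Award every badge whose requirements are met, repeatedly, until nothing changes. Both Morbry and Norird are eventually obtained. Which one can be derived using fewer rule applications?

Norird: With Pelnal and Xelcor, Norird is earned (B5). [1 rule application]
Morbry: With Pelnal and Xelcor, Norird is earned (B5). With Norird and Pelnal, Morbry is earned (B2). [2 rule applications]
Norird needs fewer.

Norird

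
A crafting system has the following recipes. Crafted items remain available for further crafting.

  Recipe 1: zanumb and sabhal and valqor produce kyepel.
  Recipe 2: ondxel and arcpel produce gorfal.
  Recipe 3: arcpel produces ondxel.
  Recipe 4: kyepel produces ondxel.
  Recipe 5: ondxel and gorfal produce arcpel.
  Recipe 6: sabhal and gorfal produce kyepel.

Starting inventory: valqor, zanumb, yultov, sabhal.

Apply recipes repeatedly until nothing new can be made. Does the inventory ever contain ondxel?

Using Recipe 1, zanumb, sabhal, and valqor make kyepel.
kyepel → ondxel (Recipe 4).

Yes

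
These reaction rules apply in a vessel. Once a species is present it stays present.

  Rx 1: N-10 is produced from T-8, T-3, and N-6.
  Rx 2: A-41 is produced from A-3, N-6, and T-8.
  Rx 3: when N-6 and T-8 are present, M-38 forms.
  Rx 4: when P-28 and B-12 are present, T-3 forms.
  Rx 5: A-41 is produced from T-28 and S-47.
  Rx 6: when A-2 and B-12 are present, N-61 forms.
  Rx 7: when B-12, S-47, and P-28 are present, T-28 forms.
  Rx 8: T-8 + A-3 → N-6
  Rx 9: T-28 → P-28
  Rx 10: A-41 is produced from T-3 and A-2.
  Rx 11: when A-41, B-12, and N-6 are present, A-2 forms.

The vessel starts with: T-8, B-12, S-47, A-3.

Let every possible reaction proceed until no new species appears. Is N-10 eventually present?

No

N-10 would need T-8, T-3, and N-6 (Rx 1), but T-3 never forms.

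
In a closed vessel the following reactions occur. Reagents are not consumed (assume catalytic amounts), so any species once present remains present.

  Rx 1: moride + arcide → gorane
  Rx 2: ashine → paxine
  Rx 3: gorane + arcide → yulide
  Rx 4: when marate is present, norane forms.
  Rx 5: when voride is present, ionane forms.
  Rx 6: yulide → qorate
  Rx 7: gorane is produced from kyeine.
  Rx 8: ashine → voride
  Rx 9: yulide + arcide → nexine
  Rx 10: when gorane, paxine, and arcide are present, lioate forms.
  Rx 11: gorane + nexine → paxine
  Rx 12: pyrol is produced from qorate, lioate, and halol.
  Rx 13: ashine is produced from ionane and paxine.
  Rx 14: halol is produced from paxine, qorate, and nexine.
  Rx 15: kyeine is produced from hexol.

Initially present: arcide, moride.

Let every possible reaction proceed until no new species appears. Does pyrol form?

moride and arcide present → gorane forms (Rx 1).
gorane and arcide present → yulide forms (Rx 3).
yulide and arcide present → nexine forms (Rx 9).
yulide present → qorate forms (Rx 6).
gorane and nexine present → paxine forms (Rx 11).
paxine, qorate, and nexine present → halol forms (Rx 14).
gorane, paxine, and arcide present → lioate forms (Rx 10).
qorate, lioate, and halol present → pyrol forms (Rx 12).

Yes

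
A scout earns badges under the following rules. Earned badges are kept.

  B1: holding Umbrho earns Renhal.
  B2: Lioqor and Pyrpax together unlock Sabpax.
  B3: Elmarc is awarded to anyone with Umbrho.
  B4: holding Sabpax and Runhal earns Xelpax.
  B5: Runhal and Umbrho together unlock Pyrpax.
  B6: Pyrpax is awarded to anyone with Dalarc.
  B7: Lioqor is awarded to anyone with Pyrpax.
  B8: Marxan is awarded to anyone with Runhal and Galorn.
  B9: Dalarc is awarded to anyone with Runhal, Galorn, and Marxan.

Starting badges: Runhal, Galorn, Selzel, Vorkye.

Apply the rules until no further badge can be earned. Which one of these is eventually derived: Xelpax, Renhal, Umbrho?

Xelpax

With Runhal and Galorn, Marxan is earned (B8).
With Runhal, Galorn, and Marxan, Dalarc is earned (B9).
With Dalarc, Pyrpax is earned (B6).
With Pyrpax, Lioqor is earned (B7).
With Lioqor and Pyrpax, Sabpax is earned (B2).
With Sabpax and Runhal, Xelpax is earned (B4).
No rule produces Umbrho, and it is not given. Renhal would need Umbrho (B1), but Umbrho is never earned.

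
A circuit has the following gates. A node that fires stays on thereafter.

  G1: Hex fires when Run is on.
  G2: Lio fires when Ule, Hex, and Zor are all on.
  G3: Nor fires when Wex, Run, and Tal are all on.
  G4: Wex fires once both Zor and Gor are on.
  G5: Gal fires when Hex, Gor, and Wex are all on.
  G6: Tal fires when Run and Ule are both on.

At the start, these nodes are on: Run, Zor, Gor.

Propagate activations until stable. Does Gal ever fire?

G4: Zor and Gor on → Wex on.
G1: Run on → Hex on.
G5: Hex, Gor, and Wex on → Gal on.

Yes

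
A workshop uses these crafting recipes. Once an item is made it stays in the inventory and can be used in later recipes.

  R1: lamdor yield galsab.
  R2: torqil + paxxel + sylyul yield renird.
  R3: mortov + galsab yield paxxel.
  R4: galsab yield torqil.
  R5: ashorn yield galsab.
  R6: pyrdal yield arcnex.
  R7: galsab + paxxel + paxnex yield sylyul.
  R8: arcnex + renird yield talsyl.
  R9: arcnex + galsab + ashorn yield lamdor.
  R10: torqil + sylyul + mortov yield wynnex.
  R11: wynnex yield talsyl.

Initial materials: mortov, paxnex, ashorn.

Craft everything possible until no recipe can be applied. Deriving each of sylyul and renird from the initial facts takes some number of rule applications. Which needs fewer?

sylyul

sylyul: ashorn → galsab (R5). Using R3, mortov and galsab make paxxel. galsab + paxxel + paxnex → sylyul (R7). [3 rule applications]
renird: ashorn → galsab (R5). Using R3, mortov and galsab make paxxel. galsab → torqil (R4). galsab + paxxel + paxnex → sylyul (R7). torqil + paxxel + sylyul → renird (R2). [5 rule applications]
sylyul needs fewer.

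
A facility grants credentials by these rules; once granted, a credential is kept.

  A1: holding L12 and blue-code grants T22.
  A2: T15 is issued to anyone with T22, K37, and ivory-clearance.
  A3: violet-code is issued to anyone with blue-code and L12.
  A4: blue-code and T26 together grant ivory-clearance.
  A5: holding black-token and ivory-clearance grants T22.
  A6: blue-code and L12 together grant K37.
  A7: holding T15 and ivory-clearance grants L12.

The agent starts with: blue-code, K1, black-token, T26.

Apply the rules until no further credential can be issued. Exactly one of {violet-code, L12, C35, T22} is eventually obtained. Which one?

T22

Holding blue-code and T26 grants ivory-clearance (A4).
Holding black-token and ivory-clearance grants T22 (A5).
L12 would need T15 and ivory-clearance (A7), but T15 is never granted. violet-code would need blue-code and L12 (A3), but L12 is never granted. No rule produces C35, and it is not given.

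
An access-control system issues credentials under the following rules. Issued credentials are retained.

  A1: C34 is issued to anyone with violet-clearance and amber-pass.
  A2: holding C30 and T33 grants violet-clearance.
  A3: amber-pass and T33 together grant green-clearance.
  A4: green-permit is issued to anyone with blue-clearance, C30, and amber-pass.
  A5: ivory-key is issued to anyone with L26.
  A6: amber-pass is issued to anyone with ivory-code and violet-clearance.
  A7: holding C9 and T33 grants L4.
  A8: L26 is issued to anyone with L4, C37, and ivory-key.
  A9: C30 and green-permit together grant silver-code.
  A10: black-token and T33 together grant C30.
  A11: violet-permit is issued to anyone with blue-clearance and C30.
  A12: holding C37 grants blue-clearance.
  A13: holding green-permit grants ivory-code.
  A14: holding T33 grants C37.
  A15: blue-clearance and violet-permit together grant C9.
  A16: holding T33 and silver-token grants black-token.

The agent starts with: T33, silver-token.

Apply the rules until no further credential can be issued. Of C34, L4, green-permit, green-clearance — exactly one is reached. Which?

Holding T33 and silver-token grants black-token (A16).
Holding T33 grants C37 (A14).
Holding C37 grants blue-clearance (A12).
Holding black-token and T33 grants C30 (A10).
Holding blue-clearance and C30 grants violet-permit (A11).
Holding blue-clearance and violet-permit grants C9 (A15).
Holding C9 and T33 grants L4 (A7).
green-permit would need blue-clearance, C30, and amber-pass (A4), but amber-pass is never granted. C34 would need violet-clearance and amber-pass (A1), but amber-pass is never granted. green-clearance would need amber-pass and T33 (A3), but amber-pass is never granted.

L4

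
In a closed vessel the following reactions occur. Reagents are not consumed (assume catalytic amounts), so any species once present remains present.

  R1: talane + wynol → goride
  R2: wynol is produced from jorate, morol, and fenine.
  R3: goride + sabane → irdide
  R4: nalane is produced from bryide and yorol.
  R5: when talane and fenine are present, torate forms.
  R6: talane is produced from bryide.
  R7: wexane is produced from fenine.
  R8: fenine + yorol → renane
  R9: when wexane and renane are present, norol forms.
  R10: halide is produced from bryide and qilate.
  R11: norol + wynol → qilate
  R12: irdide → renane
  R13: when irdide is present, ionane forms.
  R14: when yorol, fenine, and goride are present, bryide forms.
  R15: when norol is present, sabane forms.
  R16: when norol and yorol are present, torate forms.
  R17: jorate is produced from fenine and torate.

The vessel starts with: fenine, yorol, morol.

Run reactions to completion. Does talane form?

talane would need bryide (R6), but bryide never forms.

No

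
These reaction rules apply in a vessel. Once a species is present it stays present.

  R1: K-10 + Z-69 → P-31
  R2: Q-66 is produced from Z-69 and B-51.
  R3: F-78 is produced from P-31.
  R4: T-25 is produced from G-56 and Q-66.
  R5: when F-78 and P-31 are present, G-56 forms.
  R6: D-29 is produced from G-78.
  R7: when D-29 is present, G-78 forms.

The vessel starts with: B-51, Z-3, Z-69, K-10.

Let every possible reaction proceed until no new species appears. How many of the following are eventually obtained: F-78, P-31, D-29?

K-10 and Z-69 present → P-31 forms (R1).
P-31 present → F-78 forms (R3).
F-78: reached.
P-31: reached.
D-29 would need G-78 (R6), but G-78 never forms.
Reached: F-78 and P-31 — 2 of the 3.

2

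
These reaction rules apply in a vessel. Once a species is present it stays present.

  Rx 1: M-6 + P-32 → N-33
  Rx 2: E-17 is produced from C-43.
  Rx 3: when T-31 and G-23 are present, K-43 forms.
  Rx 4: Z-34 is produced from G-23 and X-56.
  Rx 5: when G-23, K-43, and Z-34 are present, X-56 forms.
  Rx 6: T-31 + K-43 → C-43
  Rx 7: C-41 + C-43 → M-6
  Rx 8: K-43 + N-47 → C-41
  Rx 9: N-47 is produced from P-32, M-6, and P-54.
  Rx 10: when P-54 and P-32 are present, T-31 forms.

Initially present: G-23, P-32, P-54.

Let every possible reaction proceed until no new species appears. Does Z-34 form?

No

Z-34 would need G-23 and X-56 (Rx 4), but X-56 never forms.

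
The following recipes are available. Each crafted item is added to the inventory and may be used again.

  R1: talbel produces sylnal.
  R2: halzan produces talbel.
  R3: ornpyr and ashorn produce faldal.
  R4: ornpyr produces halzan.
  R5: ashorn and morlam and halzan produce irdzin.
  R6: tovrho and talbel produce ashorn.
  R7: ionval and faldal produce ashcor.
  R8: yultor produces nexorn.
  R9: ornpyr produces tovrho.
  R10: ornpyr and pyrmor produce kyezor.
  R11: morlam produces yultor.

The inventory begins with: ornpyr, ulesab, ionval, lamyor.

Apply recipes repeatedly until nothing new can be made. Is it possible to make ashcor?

Yes

ornpyr → halzan (R4).
Using R9, ornpyr makes tovrho.
halzan → talbel (R2).
tovrho and talbel → ashorn (R6).
ornpyr and ashorn → faldal (R3).
ionval and faldal → ashcor (R7).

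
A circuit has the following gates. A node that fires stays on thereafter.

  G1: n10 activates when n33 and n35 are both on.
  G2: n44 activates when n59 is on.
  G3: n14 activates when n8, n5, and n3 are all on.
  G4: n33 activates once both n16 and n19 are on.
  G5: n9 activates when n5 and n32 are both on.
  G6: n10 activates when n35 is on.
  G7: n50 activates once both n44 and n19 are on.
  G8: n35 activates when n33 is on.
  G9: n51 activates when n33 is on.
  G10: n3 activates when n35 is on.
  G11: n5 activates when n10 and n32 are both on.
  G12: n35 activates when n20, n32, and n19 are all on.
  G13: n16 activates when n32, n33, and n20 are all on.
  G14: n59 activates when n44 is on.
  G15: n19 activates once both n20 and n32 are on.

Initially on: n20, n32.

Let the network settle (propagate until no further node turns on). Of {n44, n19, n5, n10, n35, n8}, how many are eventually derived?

n20 and n32 are on, so n19 activates (G15).
G12: n20, n32, and n19 on → n35 on.
G6: n35 on → n10 on.
n10 and n32 are on, so n5 activates (G11).
n44 would need n59 (G2), but n59 never turns on.
n19: reached.
n5: reached.
n10: reached.
n35: reached.
No rule produces n8, and it is not given.
Reached: n19, n5, n10, and n35 — 4 of the 6.

4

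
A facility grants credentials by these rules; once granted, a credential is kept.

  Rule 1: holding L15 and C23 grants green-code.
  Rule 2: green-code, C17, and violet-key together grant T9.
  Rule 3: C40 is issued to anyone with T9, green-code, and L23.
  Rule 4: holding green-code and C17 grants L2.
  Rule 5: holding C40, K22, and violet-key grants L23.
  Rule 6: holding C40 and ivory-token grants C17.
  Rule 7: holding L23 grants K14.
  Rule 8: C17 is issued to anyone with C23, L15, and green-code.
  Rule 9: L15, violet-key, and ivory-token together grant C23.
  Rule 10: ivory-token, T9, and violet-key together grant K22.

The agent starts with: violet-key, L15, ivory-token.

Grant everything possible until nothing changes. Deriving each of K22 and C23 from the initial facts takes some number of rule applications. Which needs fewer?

C23: Holding L15, violet-key, and ivory-token grants C23 (Rule 9). [1 rule application]
K22: Holding L15, violet-key, and ivory-token grants C23 (Rule 9). Holding L15 and C23 grants green-code (Rule 1). Holding C23, L15, and green-code grants C17 (Rule 8). Holding green-code, C17, and violet-key grants T9 (Rule 2). Holding ivory-token, T9, and violet-key grants K22 (Rule 10). [5 rule applications]
C23 needs fewer.

C23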